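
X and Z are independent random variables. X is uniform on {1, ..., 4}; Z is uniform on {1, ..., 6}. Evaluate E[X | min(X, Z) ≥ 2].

3

P(min(X, Z) ≥ 2) = 5/8.
Summing X·P(x,y) over outcomes with min(X, Z) ≥ 2 gives 15/8.
E[X | min(X, Z) ≥ 2] = (15/8) / (5/8) = 3.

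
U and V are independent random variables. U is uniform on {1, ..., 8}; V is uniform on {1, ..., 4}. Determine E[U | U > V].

P(U > V) = 11/16.
Summing U·P(x,y) over outcomes with U > V gives 31/8.
E[U | U > V] = (31/8) / (11/16) = 62/11.

62/11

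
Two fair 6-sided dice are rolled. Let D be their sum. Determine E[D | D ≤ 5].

P(D ≤ 5) = 5/18.
Σ over the event: 2·1/36 + 3·1/18 + 4·1/12 + 5·1/9 = 10/9.
E[D | D ≤ 5] = (10/9) / (5/18) = 4.

4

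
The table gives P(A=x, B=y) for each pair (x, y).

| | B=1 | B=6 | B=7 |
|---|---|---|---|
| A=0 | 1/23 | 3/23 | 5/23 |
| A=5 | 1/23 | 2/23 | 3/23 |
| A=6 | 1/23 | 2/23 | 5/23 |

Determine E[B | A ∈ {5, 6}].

41/7

P(A ∈ {5, 6}) = 14/23.
Summing B·P(A=x,B=y) over the conditioning event gives 82/23.
E[B | A ∈ {5, 6}] = (82/23) / (14/23) = 41/7.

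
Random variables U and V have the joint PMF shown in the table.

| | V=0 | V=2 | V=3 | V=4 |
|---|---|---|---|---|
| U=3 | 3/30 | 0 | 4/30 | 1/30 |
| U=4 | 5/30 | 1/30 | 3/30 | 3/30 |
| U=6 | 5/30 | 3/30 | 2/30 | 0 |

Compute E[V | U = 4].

P(U = 4) = 2/5.
Σ V·P over the event = 0·(5/30) + 2·(1/30) + 3·(3/30) + 4·(3/30) = 23/30.
E[V | U = 4] = (23/30) / (2/5) = 23/12.

23/12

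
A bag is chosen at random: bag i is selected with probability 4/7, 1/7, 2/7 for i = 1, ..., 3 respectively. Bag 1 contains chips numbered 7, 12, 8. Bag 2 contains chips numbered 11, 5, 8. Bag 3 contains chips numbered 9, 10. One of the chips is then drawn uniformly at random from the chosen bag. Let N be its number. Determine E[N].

E[N | bag 1] = (7+12+8)/3 = 9.
E[N | bag 2] = (11+5+8)/3 = 8.
E[N | bag 3] = (9+10)/2 = 19/2.
E[N] = (4/7)·(9) + (1/7)·(8) + (2/7)·(19/2) = 9.

9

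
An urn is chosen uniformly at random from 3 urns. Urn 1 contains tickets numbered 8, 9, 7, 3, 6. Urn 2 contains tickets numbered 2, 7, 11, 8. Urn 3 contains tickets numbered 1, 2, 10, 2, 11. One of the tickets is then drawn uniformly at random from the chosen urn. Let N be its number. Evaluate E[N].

E[N | urn 1] = (8+9+7+3+6)/5 = 33/5.
E[N | urn 2] = (2+7+11+8)/4 = 7.
E[N | urn 3] = (1+2+10+2+11)/5 = 26/5.
E[N] = (1/3)·(33/5) + (1/3)·(7) + (1/3)·(26/5) = 94/15.

94/15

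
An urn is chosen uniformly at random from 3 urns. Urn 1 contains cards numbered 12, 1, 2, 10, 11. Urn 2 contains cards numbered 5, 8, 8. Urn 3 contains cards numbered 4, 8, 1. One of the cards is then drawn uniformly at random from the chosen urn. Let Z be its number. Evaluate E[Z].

E[Z | urn 1] = (12+1+2+10+11)/5 = 36/5.
E[Z | urn 2] = (5+8+8)/3 = 7.
E[Z | urn 3] = (4+8+1)/3 = 13/3.
By the law of total expectation,
E[Z] = (1/3)·(36/5) + (1/3)·(7) + (1/3)·(13/3) = 278/45.

278/45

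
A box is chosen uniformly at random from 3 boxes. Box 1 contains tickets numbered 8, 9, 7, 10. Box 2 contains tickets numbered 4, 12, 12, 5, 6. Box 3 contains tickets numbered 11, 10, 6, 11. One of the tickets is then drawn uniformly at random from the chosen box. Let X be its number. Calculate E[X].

E[X | box 1] = (8+9+7+10)/4 = 17/2.
E[X | box 2] = (4+12+12+5+6)/5 = 39/5.
E[X | box 3] = (11+10+6+11)/4 = 19/2.
By the law of total expectation,
E[X] = (1/3)·(17/2) + (1/3)·(39/5) + (1/3)·(19/2) = 43/5.

43/5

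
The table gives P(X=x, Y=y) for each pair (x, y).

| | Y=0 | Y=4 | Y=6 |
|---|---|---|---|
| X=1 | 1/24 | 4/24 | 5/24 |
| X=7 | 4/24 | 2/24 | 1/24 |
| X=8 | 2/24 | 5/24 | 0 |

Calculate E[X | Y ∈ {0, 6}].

57/13

P(Y ∈ {0, 6}) = 13/24.
Σ X·P over the event = 1·(1/24) + 1·(5/24) + 7·(4/24) + 7·(1/24) + 8·(2/24) = 19/8.
E[X | Y ∈ {0, 6}] = (19/8) / (13/24) = 57/13.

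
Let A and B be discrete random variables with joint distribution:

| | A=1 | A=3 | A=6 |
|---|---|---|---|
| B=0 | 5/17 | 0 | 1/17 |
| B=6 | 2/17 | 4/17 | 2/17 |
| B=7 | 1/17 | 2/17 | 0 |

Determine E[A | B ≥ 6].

P(B ≥ 6) = 11/17.
Σ A·P over the event = 1·(2/17) + 1·(1/17) + 3·(4/17) + 3·(2/17) + 6·(2/17) = 33/17.
E[A | B ≥ 6] = (33/17) / (11/17) = 3.

3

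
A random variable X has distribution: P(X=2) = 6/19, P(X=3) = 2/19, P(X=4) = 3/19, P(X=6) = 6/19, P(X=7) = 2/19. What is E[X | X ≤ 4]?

P(X ≤ 4) = 11/19.
Σ over the event: 2·6/19 + 3·2/19 + 4·3/19 = 30/19.
E[X | X ≤ 4] = (30/19) / (11/19) = 30/11.

30/11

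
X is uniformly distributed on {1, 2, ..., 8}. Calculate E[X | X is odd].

Given X is odd, X is equally likely to be any of {1, 3, 5, 7}.
E[X | X is odd] = (1 + 3 + 5 + 7) / 4 = 4.

4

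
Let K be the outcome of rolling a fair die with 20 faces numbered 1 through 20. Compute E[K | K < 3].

Given K < 3, K is equally likely to be any of {1, 2}.
E[K | K < 3] = (1 + 2) / 2 = 3/2.

3/2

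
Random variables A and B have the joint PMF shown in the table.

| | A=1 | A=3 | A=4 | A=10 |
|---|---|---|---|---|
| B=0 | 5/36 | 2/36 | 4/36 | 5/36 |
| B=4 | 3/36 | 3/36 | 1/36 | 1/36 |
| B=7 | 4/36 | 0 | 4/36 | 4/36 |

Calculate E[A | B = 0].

77/16

P(B = 0) = 4/9.
Σ A·P over the event = 1·(5/36) + 3·(2/36) + 4·(4/36) + 10·(5/36) = 77/36.
E[A | B = 0] = (77/36) / (4/9) = 77/16.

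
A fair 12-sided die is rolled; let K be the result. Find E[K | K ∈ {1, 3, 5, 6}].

P(K ∈ {1, 3, 5, 6}) = 1/3.
Σ over the event: 1·1/12 + 3·1/12 + 5·1/12 + 6·1/12 = 5/4.
E[K | K ∈ {1, 3, 5, 6}] = (5/4) / (1/3) = 15/4.

15/4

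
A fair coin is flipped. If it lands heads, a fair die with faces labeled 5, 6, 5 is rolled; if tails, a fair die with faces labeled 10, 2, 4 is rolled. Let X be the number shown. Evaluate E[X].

16/3

E[X | heads] = (5+6+5)/3 = 16/3.
E[X | tails] = (10+2+4)/3 = 16/3.
By the law of total expectation,
E[X] = (1/2)·(16/3) + (1/2)·(16/3) = 16/3.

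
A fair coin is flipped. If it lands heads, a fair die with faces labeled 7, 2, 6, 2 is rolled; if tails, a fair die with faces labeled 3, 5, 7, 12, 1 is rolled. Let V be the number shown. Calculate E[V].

197/40

E[V | heads] = (7+2+6+2)/4 = 17/4.
E[V | tails] = (3+5+7+12+1)/5 = 28/5.
By the law of total expectation,
E[V] = (1/2)·(17/4) + (1/2)·(28/5) = 197/40.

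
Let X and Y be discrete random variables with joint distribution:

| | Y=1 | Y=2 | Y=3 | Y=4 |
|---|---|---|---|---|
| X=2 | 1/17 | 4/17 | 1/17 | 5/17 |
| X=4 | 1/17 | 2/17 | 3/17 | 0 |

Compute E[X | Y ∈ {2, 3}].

P(Y ∈ {2, 3}) = 10/17.
Σ X·P over the event = 2·(4/17) + 2·(1/17) + 4·(2/17) + 4·(3/17) = 30/17.
E[X | Y ∈ {2, 3}] = (30/17) / (10/17) = 3.

3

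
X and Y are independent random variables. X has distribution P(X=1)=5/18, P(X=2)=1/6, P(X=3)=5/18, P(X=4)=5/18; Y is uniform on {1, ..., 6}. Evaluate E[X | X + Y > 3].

52/19

P(X + Y > 3) = 95/108.
Summing X·P(x,y) over outcomes with X + Y > 3 gives 65/27.
E[X | X + Y > 3] = (65/27) / (95/108) = 52/19.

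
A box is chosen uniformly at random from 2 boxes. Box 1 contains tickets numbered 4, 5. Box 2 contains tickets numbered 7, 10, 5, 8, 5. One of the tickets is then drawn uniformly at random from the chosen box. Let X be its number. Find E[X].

E[X | box 1] = (4+5)/2 = 9/2.
E[X | box 2] = (7+10+5+8+5)/5 = 7.
By the law of total expectation,
E[X] = (1/2)·(9/2) + (1/2)·(7) = 23/4.

23/4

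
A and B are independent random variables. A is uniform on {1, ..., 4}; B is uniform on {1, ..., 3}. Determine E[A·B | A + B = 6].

Outcomes with A + B = 6: (3,3), (4,2), each with probability 1/12.
E[A·B | A + B = 6] = (9 + 8) / 2 = 17/2.

17/2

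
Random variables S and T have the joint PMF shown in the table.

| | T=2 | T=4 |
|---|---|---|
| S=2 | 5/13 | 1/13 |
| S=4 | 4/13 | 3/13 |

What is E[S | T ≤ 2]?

26/9

P(T ≤ 2) = 9/13.
Σ S·P over the event = 2·(5/13) + 4·(4/13) = 2.
E[S | T ≤ 2] = (2) / (9/13) = 26/9.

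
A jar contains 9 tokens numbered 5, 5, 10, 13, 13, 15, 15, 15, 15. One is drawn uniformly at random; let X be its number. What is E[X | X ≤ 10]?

P(X ≤ 10) = 1/3.
Σ over the event: 5·2/9 + 10·1/9 = 20/9.
E[X | X ≤ 10] = (20/9) / (1/3) = 20/3.

20/3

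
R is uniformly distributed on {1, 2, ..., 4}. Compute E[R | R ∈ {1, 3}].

P(R ∈ {1, 3}) = 1/2.
Σ over the event: 1·1/4 + 3·1/4 = 1.
E[R | R ∈ {1, 3}] = (1) / (1/2) = 2.

2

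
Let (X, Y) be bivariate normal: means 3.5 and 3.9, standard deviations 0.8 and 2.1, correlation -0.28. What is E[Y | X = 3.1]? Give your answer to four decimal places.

For a bivariate normal, E[Y | X=x] = μ_Y + ρ·(σ_Y/σ_X)·(x − μ_X).
E[Y | X=3.1] = 3.9 + (-0.28)·(2.1/0.8)·(3.1 − (3.5)) = 3.9 + (-0.735)·(-0.4) = 4.1940.

4.1940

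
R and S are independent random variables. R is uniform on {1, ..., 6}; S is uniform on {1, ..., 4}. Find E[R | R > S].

P(R > S) = 7/12.
Summing R·P(x,y) over outcomes with R > S gives 8/3.
E[R | R > S] = (8/3) / (7/12) = 32/7.

32/7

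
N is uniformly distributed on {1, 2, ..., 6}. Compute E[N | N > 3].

5

Given N > 3, N is equally likely to be any of {4, 5, 6}.
E[N | N > 3] = (4 + 5 + 6) / 3 = 5.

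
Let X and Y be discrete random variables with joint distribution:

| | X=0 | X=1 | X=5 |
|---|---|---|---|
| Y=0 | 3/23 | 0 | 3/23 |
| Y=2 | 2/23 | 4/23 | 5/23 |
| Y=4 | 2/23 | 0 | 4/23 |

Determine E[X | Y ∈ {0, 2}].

P(Y ∈ {0, 2}) = 17/23.
Σ X·P over the event = 0·(3/23) + 0·(2/23) + 1·(4/23) + 5·(3/23) + 5·(5/23) = 44/23.
E[X | Y ∈ {0, 2}] = (44/23) / (17/23) = 44/17.

44/17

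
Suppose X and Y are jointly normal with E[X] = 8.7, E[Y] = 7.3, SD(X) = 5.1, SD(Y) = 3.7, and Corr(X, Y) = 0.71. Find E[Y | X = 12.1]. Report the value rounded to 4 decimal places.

The regression of Y on X has slope ρ·σ_Y/σ_X and passes through (μ_X, μ_Y).
E[Y | X=12.1] = 7.3 + (0.71)·(3.7/5.1)·(12.1 − (8.7)) = 7.3 + (0.5151)·(3.4) = 9.0513.

9.0513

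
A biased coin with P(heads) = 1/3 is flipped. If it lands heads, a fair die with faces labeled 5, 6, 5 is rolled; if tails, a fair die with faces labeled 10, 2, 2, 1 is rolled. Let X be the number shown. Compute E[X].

77/18

E[X | heads] = (5+6+5)/3 = 16/3.
E[X | tails] = (10+2+2+1)/4 = 15/4.
E[X] = (1/3)·(16/3) + (2/3)·(15/4) = 77/18.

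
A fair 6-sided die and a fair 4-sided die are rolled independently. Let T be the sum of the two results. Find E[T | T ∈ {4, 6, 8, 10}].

P(T ∈ {4, 6, 8, 10}) = 11/24.
Σ over the event: 4·1/8 + 6·1/6 + 8·1/8 + 10·1/24 = 35/12.
E[T | T ∈ {4, 6, 8, 10}] = (35/12) / (11/24) = 70/11.

70/11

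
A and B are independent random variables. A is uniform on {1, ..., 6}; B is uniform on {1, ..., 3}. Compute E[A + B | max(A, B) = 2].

Outcomes with max(A, B) = 2: (1,2), (2,1), (2,2), each with probability 1/18.
E[A + B | max(A, B) = 2] = (3 + 3 + 4) / 3 = 10/3.

10/3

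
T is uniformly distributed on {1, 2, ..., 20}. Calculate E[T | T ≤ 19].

10

P(T ≤ 19) = 19/20.
E[T | T ≤ 19] = (19/2) / (19/20) = 10.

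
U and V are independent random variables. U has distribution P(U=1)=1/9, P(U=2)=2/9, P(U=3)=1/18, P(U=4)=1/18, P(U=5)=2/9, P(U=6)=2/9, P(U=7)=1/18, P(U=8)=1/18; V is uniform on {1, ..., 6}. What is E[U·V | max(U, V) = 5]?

P(max(U, V) = 5) = 7/27.
Summing UV·P(x,y) over outcomes with max(U, V) = 5 gives 385/108.
E[U·V | max(U, V) = 5] = (385/108) / (7/27) = 55/4.

55/4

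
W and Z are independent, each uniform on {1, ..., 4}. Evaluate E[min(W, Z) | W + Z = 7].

Outcomes with W + Z = 7: (3,4), (4,3), each with probability 1/16.
E[min(W, Z) | W + Z = 7] = (3 + 3) / 2 = 3.

3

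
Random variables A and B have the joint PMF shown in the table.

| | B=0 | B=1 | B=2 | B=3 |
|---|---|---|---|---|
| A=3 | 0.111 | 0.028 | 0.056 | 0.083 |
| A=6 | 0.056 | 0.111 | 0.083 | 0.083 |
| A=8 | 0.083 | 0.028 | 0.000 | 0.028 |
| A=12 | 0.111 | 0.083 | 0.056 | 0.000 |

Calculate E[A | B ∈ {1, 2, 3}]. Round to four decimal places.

P(B ∈ {1, 2, 3}) = 0.639.
Summing A·P(A=x,B=y) over the conditioning event gives 4.279.
E[A | B ∈ {1, 2, 3}] = (4.279) / (0.639) = 6.6964.

6.6964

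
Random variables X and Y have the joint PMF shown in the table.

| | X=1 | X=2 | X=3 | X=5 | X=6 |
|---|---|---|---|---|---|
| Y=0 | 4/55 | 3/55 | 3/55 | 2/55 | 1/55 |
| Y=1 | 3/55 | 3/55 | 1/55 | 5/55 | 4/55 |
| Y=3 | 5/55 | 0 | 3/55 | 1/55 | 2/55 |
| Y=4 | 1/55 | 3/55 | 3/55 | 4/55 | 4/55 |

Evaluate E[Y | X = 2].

5/3

P(X = 2) = 9/55.
Summing Y·P(X=x,Y=y) over the conditioning event gives 3/11.
E[Y | X = 2] = (3/11) / (9/55) = 5/3.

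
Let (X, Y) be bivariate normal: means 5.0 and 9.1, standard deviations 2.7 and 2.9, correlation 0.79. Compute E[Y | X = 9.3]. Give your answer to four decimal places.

12.7486

For a bivariate normal, E[Y | X=x] = μ_Y + ρ·(σ_Y/σ_X)·(x − μ_X).
E[Y | X=9.3] = 9.1 + (0.79)·(2.9/2.7)·(9.3 − (5.0)) = 9.1 + (0.84852)·(4.3) = 12.7486.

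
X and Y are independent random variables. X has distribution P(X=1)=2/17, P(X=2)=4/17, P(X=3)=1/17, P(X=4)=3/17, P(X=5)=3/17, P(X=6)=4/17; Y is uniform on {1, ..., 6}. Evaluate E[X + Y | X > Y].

P(X > Y) = 47/102.
Summing (X+Y)·P(x,y) over outcomes with X > Y gives 115/34.
E[X + Y | X > Y] = (115/34) / (47/102) = 345/47.

345/47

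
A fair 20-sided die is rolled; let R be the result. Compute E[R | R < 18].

9

P(R < 18) = 17/20.
E[R | R < 18] = (153/20) / (17/20) = 9.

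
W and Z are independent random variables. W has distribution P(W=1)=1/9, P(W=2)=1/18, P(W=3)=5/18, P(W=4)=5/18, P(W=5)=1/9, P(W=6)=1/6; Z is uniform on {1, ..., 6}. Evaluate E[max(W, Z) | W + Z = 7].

85/18

P(W + Z = 7) = 1/6.
Summing max(W,Z)·P(x,y) over outcomes with W + Z = 7 gives 85/108.
E[max(W, Z) | W + Z = 7] = (85/108) / (1/6) = 85/18.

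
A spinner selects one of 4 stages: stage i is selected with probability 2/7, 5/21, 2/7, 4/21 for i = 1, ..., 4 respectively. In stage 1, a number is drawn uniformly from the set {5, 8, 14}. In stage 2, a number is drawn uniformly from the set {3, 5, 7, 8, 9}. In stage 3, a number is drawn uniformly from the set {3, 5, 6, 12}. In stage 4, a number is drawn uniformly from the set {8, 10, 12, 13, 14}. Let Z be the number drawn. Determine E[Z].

853/105

E[Z | stage 1] = (5+8+14)/3 = 9.
E[Z | stage 2] = (3+5+7+8+9)/5 = 32/5.
E[Z | stage 3] = (3+5+6+12)/4 = 13/2.
E[Z | stage 4] = (8+10+12+13+14)/5 = 57/5.
By the law of total expectation,
E[Z] = (2/7)·(9) + (5/21)·(32/5) + (2/7)·(13/2) + (4/21)·(57/5) = 853/105.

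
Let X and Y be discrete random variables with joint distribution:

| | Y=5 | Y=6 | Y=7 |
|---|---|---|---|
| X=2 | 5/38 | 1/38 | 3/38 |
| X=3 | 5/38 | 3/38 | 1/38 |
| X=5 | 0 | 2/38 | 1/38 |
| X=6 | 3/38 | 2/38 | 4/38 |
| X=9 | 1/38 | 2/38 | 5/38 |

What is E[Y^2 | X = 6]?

P(X = 6) = 9/38.
Σ Y^2·P over the event = 25·(3/38) + 36·(2/38) + 49·(4/38) = 343/38.
E[Y^2 | X = 6] = (343/38) / (9/38) = 343/9.

343/9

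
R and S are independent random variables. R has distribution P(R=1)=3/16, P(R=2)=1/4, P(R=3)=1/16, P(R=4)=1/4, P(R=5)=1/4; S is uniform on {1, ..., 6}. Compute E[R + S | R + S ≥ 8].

309/34

P(R + S ≥ 8) = 17/48.
Summing (R+S)·P(x,y) over outcomes with R + S ≥ 8 gives 103/32.
E[R + S | R + S ≥ 8] = (103/32) / (17/48) = 309/34.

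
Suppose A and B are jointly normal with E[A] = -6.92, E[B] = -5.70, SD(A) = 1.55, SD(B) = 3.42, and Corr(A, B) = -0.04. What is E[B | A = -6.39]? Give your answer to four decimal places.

For a bivariate normal, E[B | A=x] = μ_B + ρ·(σ_B/σ_A)·(x − μ_A).
E[B | A=-6.39] = -5.70 + (-0.04)·(3.42/1.55)·(-6.39 − (-6.92)) = -5.70 + (-0.088258)·(0.53) = -5.7468.

-5.7468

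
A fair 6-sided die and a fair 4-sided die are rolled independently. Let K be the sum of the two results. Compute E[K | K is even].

6

P(K is even) = 1/2.
Σ over the event: 2·1/24 + 4·1/8 + 6·1/6 + 8·1/8 + 10·1/24 = 3.
E[K | K is even] = (3) / (1/2) = 6.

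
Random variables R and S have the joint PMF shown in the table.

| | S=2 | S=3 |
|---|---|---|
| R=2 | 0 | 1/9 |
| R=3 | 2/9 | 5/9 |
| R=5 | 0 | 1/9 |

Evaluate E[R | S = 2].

P(S = 2) = 2/9.
Summing R·P(R=x,S=y) over the conditioning event gives 2/3.
E[R | S = 2] = (2/3) / (2/9) = 3.

3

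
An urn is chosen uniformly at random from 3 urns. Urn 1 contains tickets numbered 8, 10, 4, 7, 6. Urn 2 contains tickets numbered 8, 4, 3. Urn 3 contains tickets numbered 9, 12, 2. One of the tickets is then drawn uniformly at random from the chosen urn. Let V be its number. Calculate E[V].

E[V | urn 1] = (8+10+4+7+6)/5 = 7.
E[V | urn 2] = (8+4+3)/3 = 5.
E[V | urn 3] = (9+12+2)/3 = 23/3.
By the law of total expectation,
E[V] = (1/3)·(7) + (1/3)·(5) + (1/3)·(23/3) = 59/9.

59/9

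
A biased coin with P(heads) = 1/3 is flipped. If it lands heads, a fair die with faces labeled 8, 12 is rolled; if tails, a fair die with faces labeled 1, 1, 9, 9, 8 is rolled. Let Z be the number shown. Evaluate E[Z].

E[Z | heads] = (8+12)/2 = 10.
E[Z | tails] = (1+1+9+9+8)/5 = 28/5.
E[Z] = (1/3)·(10) + (2/3)·(28/5) = 106/15.

106/15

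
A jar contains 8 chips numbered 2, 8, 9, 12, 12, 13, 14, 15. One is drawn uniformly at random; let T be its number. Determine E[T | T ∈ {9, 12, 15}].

P(T ∈ {9, 12, 15}) = 1/2.
Σ over the event: 9·1/8 + 12·1/4 + 15·1/8 = 6.
E[T | T ∈ {9, 12, 15}] = (6) / (1/2) = 12.

12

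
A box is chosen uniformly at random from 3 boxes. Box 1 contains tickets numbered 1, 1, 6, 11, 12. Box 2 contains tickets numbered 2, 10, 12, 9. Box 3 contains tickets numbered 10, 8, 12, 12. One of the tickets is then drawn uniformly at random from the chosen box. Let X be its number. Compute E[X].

E[X | box 1] = (1+1+6+11+12)/5 = 31/5.
E[X | box 2] = (2+10+12+9)/4 = 33/4.
E[X | box 3] = (10+8+12+12)/4 = 21/2.
E[X] = (1/3)·(31/5) + (1/3)·(33/4) + (1/3)·(21/2) = 499/60.

499/60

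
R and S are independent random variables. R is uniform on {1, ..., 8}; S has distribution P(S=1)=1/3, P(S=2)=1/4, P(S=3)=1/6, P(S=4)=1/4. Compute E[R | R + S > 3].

417/85

P(R + S > 3) = 85/96.
Summing R·P(x,y) over outcomes with R + S > 3 gives 139/32.
E[R | R + S > 3] = (139/32) / (85/96) = 417/85.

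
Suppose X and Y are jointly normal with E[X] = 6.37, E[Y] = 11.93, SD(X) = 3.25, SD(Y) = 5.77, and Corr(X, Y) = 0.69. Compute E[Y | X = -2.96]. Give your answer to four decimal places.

For a bivariate normal, E[Y | X=x] = μ_Y + ρ·(σ_Y/σ_X)·(x − μ_X).
E[Y | X=-2.96] = 11.93 + (0.69)·(5.77/3.25)·(-2.96 − (6.37)) = 11.93 + (1.22502)·(-9.33) = 0.5006.

0.5006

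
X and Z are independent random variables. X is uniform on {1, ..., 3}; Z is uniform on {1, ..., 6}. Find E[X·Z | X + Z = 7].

28/3

Outcomes with X + Z = 7: (1,6), (2,5), (3,4), each with probability 1/18.
E[X·Z | X + Z = 7] = (6 + 10 + 12) / 3 = 28/3.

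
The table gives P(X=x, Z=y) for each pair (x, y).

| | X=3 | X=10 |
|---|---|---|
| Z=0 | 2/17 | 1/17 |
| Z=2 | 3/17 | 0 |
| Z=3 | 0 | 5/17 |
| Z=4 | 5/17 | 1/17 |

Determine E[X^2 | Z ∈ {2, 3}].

P(Z ∈ {2, 3}) = 8/17.
Σ X^2·P over the event = 9·(3/17) + 100·(5/17) = 31.
E[X^2 | Z ∈ {2, 3}] = (31) / (8/17) = 527/8.

527/8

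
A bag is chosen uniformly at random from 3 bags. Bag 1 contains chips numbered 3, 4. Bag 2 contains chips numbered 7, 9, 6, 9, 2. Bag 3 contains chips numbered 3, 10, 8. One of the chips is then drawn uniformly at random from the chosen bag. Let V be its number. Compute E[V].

E[V | bag 1] = (3+4)/2 = 7/2.
E[V | bag 2] = (7+9+6+9+2)/5 = 33/5.
E[V | bag 3] = (3+10+8)/3 = 7.
By the law of total expectation,
E[V] = (1/3)·(7/2) + (1/3)·(33/5) + (1/3)·(7) = 57/10.

57/10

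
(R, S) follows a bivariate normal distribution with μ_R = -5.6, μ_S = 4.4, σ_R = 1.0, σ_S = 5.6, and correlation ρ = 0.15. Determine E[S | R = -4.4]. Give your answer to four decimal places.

For a bivariate normal, E[S | R=x] = μ_S + ρ·(σ_S/σ_R)·(x − μ_R).
E[S | R=-4.4] = 4.4 + (0.15)·(5.6/1.0)·(-4.4 − (-5.6)) = 4.4 + (0.84)·(1.2) = 5.4080.

5.4080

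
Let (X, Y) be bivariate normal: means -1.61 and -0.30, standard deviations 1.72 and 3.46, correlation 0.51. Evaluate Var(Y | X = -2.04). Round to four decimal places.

The conditional variance in a bivariate normal is σ_Y²(1 − ρ²), independent of x.
Var(Y | X=-2.04) = (3.46)²·(1 − (0.51)²) = 11.9716·0.7399 = 8.8578.

8.8578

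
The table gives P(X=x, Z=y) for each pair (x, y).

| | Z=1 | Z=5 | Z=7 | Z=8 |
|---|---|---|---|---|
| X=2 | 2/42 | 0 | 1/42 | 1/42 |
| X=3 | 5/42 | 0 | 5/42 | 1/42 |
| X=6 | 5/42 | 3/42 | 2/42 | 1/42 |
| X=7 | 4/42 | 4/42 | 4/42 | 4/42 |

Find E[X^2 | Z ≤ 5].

733/23

P(Z ≤ 5) = 23/42.
Σ X^2·P over the event = 4·(2/42) + 9·(5/42) + 36·(5/42) + 36·(3/42) + 49·(4/42) + 49·(4/42) = 733/42.
E[X^2 | Z ≤ 5] = (733/42) / (23/42) = 733/23.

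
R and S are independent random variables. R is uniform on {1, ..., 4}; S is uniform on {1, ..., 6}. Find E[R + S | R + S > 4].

P(R + S > 4) = 3/4.
Summing (R+S)·P(x,y) over outcomes with R + S > 4 gives 31/6.
E[R + S | R + S > 4] = (31/6) / (3/4) = 62/9.

62/9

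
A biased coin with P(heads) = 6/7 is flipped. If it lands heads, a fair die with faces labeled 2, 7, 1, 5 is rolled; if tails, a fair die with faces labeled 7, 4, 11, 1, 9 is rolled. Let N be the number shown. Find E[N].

289/70

E[N | heads] = (2+7+1+5)/4 = 15/4.
E[N | tails] = (7+4+11+1+9)/5 = 32/5.
E[N] = (6/7)·(15/4) + (1/7)·(32/5) = 289/70.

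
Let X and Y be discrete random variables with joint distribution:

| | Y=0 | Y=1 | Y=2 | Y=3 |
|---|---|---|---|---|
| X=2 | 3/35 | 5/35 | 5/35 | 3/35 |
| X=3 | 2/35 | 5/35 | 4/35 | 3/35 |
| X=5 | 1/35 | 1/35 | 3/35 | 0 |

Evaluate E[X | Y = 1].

30/11

P(Y = 1) = 11/35.
Σ X·P over the event = 2·(5/35) + 3·(5/35) + 5·(1/35) = 6/7.
E[X | Y = 1] = (6/7) / (11/35) = 30/11.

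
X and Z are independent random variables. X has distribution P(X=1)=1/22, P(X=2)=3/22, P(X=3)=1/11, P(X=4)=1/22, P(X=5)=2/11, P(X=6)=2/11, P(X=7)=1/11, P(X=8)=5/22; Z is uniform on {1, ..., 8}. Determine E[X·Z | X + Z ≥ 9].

730/23

P(X + Z ≥ 9) = 115/176.
Summing XZ·P(x,y) over outcomes with X + Z ≥ 9 gives 1825/88.
E[X·Z | X + Z ≥ 9] = (1825/88) / (115/176) = 730/23.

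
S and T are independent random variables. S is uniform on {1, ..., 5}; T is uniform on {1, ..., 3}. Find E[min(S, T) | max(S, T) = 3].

9/5

Outcomes with max(S, T) = 3: (1,3), (2,3), (3,1), (3,2), (3,3), each with probability 1/15.
E[min(S, T) | max(S, T) = 3] = (1 + 2 + 1 + 2 + 3) / 5 = 9/5.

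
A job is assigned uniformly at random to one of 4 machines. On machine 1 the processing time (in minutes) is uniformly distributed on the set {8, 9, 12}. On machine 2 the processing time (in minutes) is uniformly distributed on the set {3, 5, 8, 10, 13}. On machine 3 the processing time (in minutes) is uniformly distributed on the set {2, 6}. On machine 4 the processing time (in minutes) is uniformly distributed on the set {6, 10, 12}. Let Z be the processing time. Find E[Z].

E[Z | machine 1] = (8+9+12)/3 = 29/3.
E[Z | machine 2] = (3+5+8+10+13)/5 = 39/5.
E[Z | machine 3] = (2+6)/2 = 4.
E[Z | machine 4] = (6+10+12)/3 = 28/3.
E[Z] = (1/4)·(29/3) + (1/4)·(39/5) + (1/4)·(4) + (1/4)·(28/3) = 77/10.

77/10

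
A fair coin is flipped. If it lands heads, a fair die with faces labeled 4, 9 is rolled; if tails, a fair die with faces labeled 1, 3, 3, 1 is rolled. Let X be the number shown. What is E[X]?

17/4

E[X | heads] = (4+9)/2 = 13/2.
E[X | tails] = (1+3+3+1)/4 = 2.
E[X] = (1/2)·(13/2) + (1/2)·(2) = 17/4.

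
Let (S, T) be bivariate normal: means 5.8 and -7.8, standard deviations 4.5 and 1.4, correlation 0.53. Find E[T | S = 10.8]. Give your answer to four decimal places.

The regression of T on S has slope ρ·σ_T/σ_S and passes through (μ_S, μ_T).
E[T | S=10.8] = -7.8 + (0.53)·(1.4/4.5)·(10.8 − (5.8)) = -7.8 + (0.16489)·(5) = -6.9756.

-6.9756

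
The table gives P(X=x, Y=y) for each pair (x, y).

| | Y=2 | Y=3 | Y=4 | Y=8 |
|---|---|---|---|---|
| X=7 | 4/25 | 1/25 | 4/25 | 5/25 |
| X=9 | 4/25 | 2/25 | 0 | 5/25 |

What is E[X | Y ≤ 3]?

89/11

P(Y ≤ 3) = 11/25.
Summing X·P(X=x,Y=y) over the conditioning event gives 89/25.
E[X | Y ≤ 3] = (89/25) / (11/25) = 89/11.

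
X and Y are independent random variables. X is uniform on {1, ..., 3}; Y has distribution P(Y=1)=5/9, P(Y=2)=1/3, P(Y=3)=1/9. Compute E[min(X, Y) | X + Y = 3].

1

P(X + Y = 3) = 8/27.
Summing min(X,Y)·P(x,y) over outcomes with X + Y = 3 gives 8/27.
E[min(X, Y) | X + Y = 3] = (8/27) / (8/27) = 1.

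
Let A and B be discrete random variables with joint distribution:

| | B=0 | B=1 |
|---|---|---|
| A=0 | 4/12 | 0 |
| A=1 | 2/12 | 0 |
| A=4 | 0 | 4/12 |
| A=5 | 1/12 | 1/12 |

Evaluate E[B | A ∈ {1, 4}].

P(A ∈ {1, 4}) = 1/2.
Σ B·P over the event = 0·(2/12) + 1·(4/12) = 1/3.
E[B | A ∈ {1, 4}] = (1/3) / (1/2) = 2/3.

2/3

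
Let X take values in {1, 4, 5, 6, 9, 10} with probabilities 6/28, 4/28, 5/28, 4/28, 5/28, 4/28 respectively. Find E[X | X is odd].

P(X is odd) = 4/7.
Σ over the event: 1·3/14 + 5·5/28 + 9·5/28 = 19/7.
E[X | X is odd] = (19/7) / (4/7) = 19/4.

19/4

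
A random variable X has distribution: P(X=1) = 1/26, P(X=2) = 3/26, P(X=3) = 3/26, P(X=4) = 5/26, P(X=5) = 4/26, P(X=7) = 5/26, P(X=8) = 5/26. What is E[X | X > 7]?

8

P(X > 7) = 5/26.
Σ over the event: 8·5/26 = 20/13.
E[X | X > 7] = (20/13) / (5/26) = 8.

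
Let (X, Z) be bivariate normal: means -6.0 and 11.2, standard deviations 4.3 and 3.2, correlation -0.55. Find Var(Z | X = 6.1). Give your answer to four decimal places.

7.1424

For a bivariate normal, Var(Z | X=x) = σ_Z²(1 − ρ²).
Var(Z | X=6.1) = (3.2)²·(1 − (-0.55)²) = 10.24·0.6975 = 7.1424.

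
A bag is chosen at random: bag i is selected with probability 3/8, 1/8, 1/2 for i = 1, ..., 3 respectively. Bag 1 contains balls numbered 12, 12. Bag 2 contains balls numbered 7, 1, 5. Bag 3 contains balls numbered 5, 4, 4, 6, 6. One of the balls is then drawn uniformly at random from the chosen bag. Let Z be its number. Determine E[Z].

E[Z | bag 1] = (12+12)/2 = 12.
E[Z | bag 2] = (7+1+5)/3 = 13/3.
E[Z | bag 3] = (5+4+4+6+6)/5 = 5.
By the law of total expectation,
E[Z] = (3/8)·(12) + (1/8)·(13/3) + (1/2)·(5) = 181/24.

181/24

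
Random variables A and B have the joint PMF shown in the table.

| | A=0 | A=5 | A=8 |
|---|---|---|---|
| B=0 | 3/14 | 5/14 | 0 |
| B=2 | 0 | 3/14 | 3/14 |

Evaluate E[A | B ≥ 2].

P(B ≥ 2) = 3/7.
Summing A·P(A=x,B=y) over the conditioning event gives 39/14.
E[A | B ≥ 2] = (39/14) / (3/7) = 13/2.

13/2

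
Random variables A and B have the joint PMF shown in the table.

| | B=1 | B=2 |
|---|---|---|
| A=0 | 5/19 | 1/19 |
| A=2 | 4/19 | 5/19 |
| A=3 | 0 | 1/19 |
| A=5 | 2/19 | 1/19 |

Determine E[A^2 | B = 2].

27/4

P(B = 2) = 8/19.
Σ A^2·P over the event = 0·(1/19) + 4·(5/19) + 9·(1/19) + 25·(1/19) = 54/19.
E[A^2 | B = 2] = (54/19) / (8/19) = 27/4.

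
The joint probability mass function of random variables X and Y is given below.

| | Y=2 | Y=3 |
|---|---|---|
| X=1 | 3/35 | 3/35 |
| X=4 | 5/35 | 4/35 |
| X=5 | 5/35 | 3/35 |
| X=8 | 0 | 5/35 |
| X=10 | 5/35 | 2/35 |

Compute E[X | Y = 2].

P(Y = 2) = 18/35.
Σ X·P over the event = 1·(3/35) + 4·(5/35) + 5·(5/35) + 10·(5/35) = 14/5.
E[X | Y = 2] = (14/5) / (18/35) = 49/9.

49/9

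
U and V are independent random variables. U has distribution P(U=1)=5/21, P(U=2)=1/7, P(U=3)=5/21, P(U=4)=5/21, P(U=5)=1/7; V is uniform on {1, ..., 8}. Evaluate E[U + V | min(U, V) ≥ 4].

P(min(U, V) ≥ 4) = 5/21.
Summing (U+V)·P(x,y) over outcomes with min(U, V) ≥ 4 gives 415/168.
E[U + V | min(U, V) ≥ 4] = (415/168) / (5/21) = 83/8.

83/8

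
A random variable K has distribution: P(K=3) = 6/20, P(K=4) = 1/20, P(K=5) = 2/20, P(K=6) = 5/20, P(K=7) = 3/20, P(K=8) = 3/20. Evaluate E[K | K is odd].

P(K is odd) = 11/20.
Σ over the event: 3·3/10 + 5·1/10 + 7·3/20 = 49/20.
E[K | K is odd] = (49/20) / (11/20) = 49/11.

49/11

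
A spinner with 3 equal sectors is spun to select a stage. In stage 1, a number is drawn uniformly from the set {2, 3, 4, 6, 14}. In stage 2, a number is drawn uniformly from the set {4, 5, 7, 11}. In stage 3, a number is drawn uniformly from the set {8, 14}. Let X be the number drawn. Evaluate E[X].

157/20

E[X | stage 1] = (2+3+4+6+14)/5 = 29/5.
E[X | stage 2] = (4+5+7+11)/4 = 27/4.
E[X | stage 3] = (8+14)/2 = 11.
By the law of total expectation,
E[X] = (1/3)·(29/5) + (1/3)·(27/4) + (1/3)·(11) = 157/20.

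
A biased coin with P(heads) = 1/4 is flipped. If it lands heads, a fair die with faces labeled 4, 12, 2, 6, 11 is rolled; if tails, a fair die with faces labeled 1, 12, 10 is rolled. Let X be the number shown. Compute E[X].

15/2

E[X | heads] = (4+12+2+6+11)/5 = 7.
E[X | tails] = (1+12+10)/3 = 23/3.
E[X] = (1/4)·(7) + (3/4)·(23/3) = 15/2.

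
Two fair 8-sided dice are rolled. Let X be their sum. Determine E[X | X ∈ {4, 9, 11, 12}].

P(X ∈ {4, 9, 11, 12}) = 11/32.
Σ over the event: 4·3/64 + 9·1/8 + 11·3/32 + 12·5/64 = 105/32.
E[X | X ∈ {4, 9, 11, 12}] = (105/32) / (11/32) = 105/11.

105/11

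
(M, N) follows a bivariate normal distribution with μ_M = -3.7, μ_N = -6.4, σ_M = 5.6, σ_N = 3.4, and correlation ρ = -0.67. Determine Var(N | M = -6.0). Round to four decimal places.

6.3707

For a bivariate normal, Var(N | M=x) = σ_N²(1 − ρ²).
Var(N | M=-6.0) = (3.4)²·(1 − (-0.67)²) = 11.56·0.5511 = 6.3707.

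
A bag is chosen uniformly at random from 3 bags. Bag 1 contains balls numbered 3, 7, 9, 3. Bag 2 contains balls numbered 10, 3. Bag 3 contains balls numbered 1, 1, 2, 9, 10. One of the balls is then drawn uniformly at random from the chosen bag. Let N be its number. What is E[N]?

E[N | bag 1] = (3+7+9+3)/4 = 11/2.
E[N | bag 2] = (10+3)/2 = 13/2.
E[N | bag 3] = (1+1+2+9+10)/5 = 23/5.
By the law of total expectation,
E[N] = (1/3)·(11/2) + (1/3)·(13/2) + (1/3)·(23/5) = 83/15.

83/15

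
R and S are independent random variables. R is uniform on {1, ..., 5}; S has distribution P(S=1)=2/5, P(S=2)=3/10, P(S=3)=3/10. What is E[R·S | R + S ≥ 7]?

P(R + S ≥ 7) = 9/50.
Summing RS·P(x,y) over outcomes with R + S ≥ 7 gives 111/50.
E[R·S | R + S ≥ 7] = (111/50) / (9/50) = 37/3.

37/3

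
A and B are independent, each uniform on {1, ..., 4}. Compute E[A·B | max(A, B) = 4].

Outcomes with max(A, B) = 4: (1,4), (2,4), (3,4), (4,1), (4,2), (4,3), (4,4), each with probability 1/16.
E[A·B | max(A, B) = 4] = (4 + 8 + 12 + 4 + 8 + 12 + 16) / 7 = 64/7.

64/7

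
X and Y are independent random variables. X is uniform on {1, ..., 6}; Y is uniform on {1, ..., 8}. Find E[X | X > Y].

14/3

P(X > Y) = 5/16.
Summing X·P(x,y) over outcomes with X > Y gives 35/24.
E[X | X > Y] = (35/24) / (5/16) = 14/3.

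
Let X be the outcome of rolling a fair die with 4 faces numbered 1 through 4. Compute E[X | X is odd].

2

Given X is odd, X is equally likely to be any of {1, 3}.
E[X | X is odd] = (1 + 3) / 2 = 2.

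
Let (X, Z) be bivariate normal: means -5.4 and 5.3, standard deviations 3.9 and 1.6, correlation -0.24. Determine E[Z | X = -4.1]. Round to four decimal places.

5.1720

The regression of Z on X has slope ρ·σ_Z/σ_X and passes through (μ_X, μ_Z).
E[Z | X=-4.1] = 5.3 + (-0.24)·(1.6/3.9)·(-4.1 − (-5.4)) = 5.3 + (-0.098462)·(1.3) = 5.1720.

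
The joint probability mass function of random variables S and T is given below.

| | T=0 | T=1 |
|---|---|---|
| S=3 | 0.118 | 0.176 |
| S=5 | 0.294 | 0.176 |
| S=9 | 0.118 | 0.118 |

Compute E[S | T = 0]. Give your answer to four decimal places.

P(T = 0) = 0.530.
Σ S·P over the event = 3·(0.118) + 5·(0.294) + 9·(0.118) = 2.886.
E[S | T = 0] = (2.886) / (0.530) = 5.4453.

5.4453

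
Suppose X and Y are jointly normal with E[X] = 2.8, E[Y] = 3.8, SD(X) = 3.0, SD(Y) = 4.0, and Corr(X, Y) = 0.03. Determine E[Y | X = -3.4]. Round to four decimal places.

E[Y | X=x] = μ_Y + ρ(σ_Y/σ_X)(x − μ_X) for jointly normal variables.
E[Y | X=-3.4] = 3.8 + (0.03)·(4.0/3.0)·(-3.4 − (2.8)) = 3.8 + (0.04)·(-6.2) = 3.5520.

3.5520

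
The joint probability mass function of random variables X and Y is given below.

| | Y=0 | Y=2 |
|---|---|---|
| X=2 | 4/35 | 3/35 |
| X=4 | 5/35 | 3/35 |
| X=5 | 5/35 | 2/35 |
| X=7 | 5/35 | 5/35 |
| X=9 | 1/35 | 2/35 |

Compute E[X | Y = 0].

P(Y = 0) = 4/7.
Σ X·P over the event = 2·(4/35) + 4·(5/35) + 5·(5/35) + 7·(5/35) + 9·(1/35) = 97/35.
E[X | Y = 0] = (97/35) / (4/7) = 97/20.

97/20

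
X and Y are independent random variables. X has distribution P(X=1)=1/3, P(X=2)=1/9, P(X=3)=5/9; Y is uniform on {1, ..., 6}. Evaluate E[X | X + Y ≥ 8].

P(X + Y ≥ 8) = 11/54.
Summing X·P(x,y) over outcomes with X + Y ≥ 8 gives 16/27.
E[X | X + Y ≥ 8] = (16/27) / (11/54) = 32/11.

32/11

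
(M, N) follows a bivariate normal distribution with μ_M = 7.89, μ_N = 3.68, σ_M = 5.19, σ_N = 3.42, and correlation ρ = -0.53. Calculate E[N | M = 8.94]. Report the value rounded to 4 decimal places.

The regression of N on M has slope ρ·σ_N/σ_M and passes through (μ_M, μ_N).
E[N | M=8.94] = 3.68 + (-0.53)·(3.42/5.19)·(8.94 − (7.89)) = 3.68 + (-0.34925)·(1.05) = 3.3133.

3.3133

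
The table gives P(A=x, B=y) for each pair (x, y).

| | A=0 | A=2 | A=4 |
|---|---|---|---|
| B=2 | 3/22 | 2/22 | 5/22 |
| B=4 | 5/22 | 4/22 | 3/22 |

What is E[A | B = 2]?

12/5

P(B = 2) = 5/11.
Σ A·P over the event = 0·(3/22) + 2·(2/22) + 4·(5/22) = 12/11.
E[A | B = 2] = (12/11) / (5/11) = 12/5.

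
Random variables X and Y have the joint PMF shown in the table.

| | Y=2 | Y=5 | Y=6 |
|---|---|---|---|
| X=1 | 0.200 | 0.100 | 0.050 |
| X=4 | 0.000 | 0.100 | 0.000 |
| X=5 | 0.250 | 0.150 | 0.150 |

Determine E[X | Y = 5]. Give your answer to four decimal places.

P(Y = 5) = 0.350.
Σ X·P over the event = 1·(0.100) + 4·(0.100) + 5·(0.150) = 1.250.
E[X | Y = 5] = (1.250) / (0.350) = 3.5714.

3.5714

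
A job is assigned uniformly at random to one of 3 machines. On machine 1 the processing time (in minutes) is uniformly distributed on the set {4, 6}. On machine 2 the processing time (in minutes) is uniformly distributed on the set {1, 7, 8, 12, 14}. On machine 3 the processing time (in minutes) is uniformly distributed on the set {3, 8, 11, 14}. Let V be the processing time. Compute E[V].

E[V | machine 1] = (4+6)/2 = 5.
E[V | machine 2] = (1+7+8+12+14)/5 = 42/5.
E[V | machine 3] = (3+8+11+14)/4 = 9.
By the law of total expectation,
E[V] = (1/3)·(5) + (1/3)·(42/5) + (1/3)·(9) = 112/15.

112/15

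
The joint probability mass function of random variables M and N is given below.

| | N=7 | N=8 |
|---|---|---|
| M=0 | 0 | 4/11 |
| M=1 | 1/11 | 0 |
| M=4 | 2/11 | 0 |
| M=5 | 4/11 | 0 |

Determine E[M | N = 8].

0

P(N = 8) = 4/11.
Summing M·P(M=x,N=y) over the conditioning event gives 0.
E[M | N = 8] = (0) / (4/11) = 0.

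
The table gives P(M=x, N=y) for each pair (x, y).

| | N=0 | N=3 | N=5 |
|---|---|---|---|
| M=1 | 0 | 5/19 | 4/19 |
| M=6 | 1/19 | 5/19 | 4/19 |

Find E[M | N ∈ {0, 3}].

41/11

P(N ∈ {0, 3}) = 11/19.
Σ M·P over the event = 1·(5/19) + 6·(1/19) + 6·(5/19) = 41/19.
E[M | N ∈ {0, 3}] = (41/19) / (11/19) = 41/11.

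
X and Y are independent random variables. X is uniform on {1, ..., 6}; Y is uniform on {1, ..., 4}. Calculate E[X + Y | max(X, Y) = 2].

P(max(X, Y) = 2) = 1/8.
Summing (X+Y)·P(x,y) over outcomes with max(X, Y) = 2 gives 5/12.
E[X + Y | max(X, Y) = 2] = (5/12) / (1/8) = 10/3.

10/3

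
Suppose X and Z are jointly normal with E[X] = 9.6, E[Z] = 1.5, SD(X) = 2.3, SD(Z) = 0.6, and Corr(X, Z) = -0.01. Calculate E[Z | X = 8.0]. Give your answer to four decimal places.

1.5042

The regression of Z on X has slope ρ·σ_Z/σ_X and passes through (μ_X, μ_Z).
E[Z | X=8.0] = 1.5 + (-0.01)·(0.6/2.3)·(8.0 − (9.6)) = 1.5 + (-0.0026087)·(-1.6) = 1.5042.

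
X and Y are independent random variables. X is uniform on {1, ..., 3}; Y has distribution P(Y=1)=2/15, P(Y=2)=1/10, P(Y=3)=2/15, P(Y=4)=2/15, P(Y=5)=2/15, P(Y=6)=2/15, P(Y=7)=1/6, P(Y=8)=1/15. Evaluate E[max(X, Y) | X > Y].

29/11

P(X > Y) = 11/90.
Summing max(X,Y)·P(x,y) over outcomes with X > Y gives 29/90.
E[max(X, Y) | X > Y] = (29/90) / (11/90) = 29/11.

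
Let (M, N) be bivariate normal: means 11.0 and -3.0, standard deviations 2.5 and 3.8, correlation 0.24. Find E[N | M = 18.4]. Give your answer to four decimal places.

E[N | M=x] = μ_N + ρ(σ_N/σ_M)(x − μ_M) for jointly normal variables.
E[N | M=18.4] = -3.0 + (0.24)·(3.8/2.5)·(18.4 − (11.0)) = -3.0 + (0.3648)·(7.4) = -0.3005.

-0.3005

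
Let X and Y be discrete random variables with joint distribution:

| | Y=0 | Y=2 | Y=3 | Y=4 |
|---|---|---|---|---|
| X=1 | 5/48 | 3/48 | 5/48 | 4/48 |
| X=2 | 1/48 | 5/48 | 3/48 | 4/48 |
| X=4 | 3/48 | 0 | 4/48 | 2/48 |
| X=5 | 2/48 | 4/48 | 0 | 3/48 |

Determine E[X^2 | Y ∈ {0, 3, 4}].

35/4

P(Y ∈ {0, 3, 4}) = 3/4.
Summing X^2·P(X=x,Y=y) over the conditioning event gives 105/16.
E[X^2 | Y ∈ {0, 3, 4}] = (105/16) / (3/4) = 35/4.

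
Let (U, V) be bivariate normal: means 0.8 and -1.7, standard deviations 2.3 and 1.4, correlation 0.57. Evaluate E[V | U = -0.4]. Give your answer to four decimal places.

-2.1163

E[V | U=x] = μ_V + ρ(σ_V/σ_U)(x − μ_U) for jointly normal variables.
E[V | U=-0.4] = -1.7 + (0.57)·(1.4/2.3)·(-0.4 − (0.8)) = -1.7 + (0.346957)·(-1.2) = -2.1163.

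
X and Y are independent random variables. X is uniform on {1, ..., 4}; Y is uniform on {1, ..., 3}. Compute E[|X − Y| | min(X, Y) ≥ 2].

Outcomes with min(X, Y) ≥ 2: (2,2), (2,3), (3,2), (3,3), (4,2), (4,3), each with probability 1/12.
E[|X − Y| | min(X, Y) ≥ 2] = (0 + 1 + 1 + 0 + 2 + 1) / 6 = 5/6.

5/6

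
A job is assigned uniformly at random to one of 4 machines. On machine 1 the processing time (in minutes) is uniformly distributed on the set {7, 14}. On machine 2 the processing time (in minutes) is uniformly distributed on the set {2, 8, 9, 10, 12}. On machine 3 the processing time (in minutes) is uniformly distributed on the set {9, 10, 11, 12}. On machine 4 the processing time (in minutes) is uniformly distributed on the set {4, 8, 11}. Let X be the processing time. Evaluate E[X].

553/60

E[X | machine 1] = (7+14)/2 = 21/2.
E[X | machine 2] = (2+8+9+10+12)/5 = 41/5.
E[X | machine 3] = (9+10+11+12)/4 = 21/2.
E[X | machine 4] = (4+8+11)/3 = 23/3.
By the law of total expectation,
E[X] = (1/4)·(21/2) + (1/4)·(41/5) + (1/4)·(21/2) + (1/4)·(23/3) = 553/60.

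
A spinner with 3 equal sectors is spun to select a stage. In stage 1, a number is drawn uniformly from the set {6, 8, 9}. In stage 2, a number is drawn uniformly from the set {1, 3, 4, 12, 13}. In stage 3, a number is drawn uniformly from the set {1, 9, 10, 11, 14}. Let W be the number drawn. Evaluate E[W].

E[W | stage 1] = (6+8+9)/3 = 23/3.
E[W | stage 2] = (1+3+4+12+13)/5 = 33/5.
E[W | stage 3] = (1+9+10+11+14)/5 = 9.
By the law of total expectation,
E[W] = (1/3)·(23/3) + (1/3)·(33/5) + (1/3)·(9) = 349/45.

349/45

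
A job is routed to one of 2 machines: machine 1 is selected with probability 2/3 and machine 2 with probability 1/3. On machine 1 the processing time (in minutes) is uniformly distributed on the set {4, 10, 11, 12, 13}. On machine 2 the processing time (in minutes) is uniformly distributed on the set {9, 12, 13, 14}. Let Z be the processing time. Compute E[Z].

32/3

E[Z | machine 1] = (4+10+11+12+13)/5 = 10.
E[Z | machine 2] = (9+12+13+14)/4 = 12.
By the law of total expectation,
E[Z] = (2/3)·(10) + (1/3)·(12) = 32/3.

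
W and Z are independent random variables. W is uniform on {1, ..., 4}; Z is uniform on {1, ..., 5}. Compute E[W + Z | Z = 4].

13/2

Outcomes with Z = 4: (1,4), (2,4), (3,4), (4,4), each with probability 1/20.
E[W + Z | Z = 4] = (5 + 6 + 7 + 8) / 4 = 13/2.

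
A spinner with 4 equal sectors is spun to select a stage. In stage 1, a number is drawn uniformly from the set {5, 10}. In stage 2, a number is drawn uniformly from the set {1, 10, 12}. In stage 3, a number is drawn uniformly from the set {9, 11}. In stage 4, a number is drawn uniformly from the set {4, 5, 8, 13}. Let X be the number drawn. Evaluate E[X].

E[X | stage 1] = (5+10)/2 = 15/2.
E[X | stage 2] = (1+10+12)/3 = 23/3.
E[X | stage 3] = (9+11)/2 = 10.
E[X | stage 4] = (4+5+8+13)/4 = 15/2.
E[X] = (1/4)·(15/2) + (1/4)·(23/3) + (1/4)·(10) + (1/4)·(15/2) = 49/6.

49/6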